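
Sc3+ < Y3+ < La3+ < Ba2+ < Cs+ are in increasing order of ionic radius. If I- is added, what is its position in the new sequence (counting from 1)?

6

Electron counts and nuclear charges: Sc3+: 18 e⁻, Z=21, Y3+: 36 e⁻, Z=39, La3+: 54 e⁻, Z=57, Ba2+: 54 e⁻, Z=56, Cs+: 54 e⁻, Z=55, I-: 54 e⁻, Z=53. Sc3+ < Y3+ (same group, period 4 vs 5); Y3+ < La3+ (same group, period 5 vs 6); La3+ < Ba2+ (isoelectronic, higher Z=57 is smaller); Ba2+ < Cs+ (both 54 e⁻, Z=56>55); Cs+ < I- (isoelectronic, higher Z=55 is smaller).
The complete sequence is Sc3+ < Y3+ < La3+ < Ba2+ < Cs+ < I-. I- sits at position 6.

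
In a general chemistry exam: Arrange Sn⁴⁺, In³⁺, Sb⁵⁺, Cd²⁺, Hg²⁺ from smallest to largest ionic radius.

Sb⁵⁺ (Z=51, 46 e⁻), Sn⁴⁺ (Z=50, 46 e⁻), In³⁺ (Z=49, 46 e⁻), Cd²⁺ (Z=48, 46 e⁻), Hg²⁺ (Z=80, 78 e⁻). Sb⁵⁺ < Sn⁴⁺ (both 46 e⁻, Z=51>50); Sn⁴⁺ < In³⁺ (both 46 e⁻, Z=50>49); In³⁺ < Cd²⁺ (isoelectronic, higher Z=49 is smaller); Cd²⁺ < Hg²⁺ (same group, 1 shell fewer).

Sb⁵⁺ < Sn⁴⁺ < In³⁺ < Cd²⁺ < Hg²⁺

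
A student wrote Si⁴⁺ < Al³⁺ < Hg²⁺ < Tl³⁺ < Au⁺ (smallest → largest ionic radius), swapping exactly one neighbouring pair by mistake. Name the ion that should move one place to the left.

Tl³⁺

Compare adjacent ions: both have 78 electrons but Z(Tl)=81 > Z(Hg)=80, so Tl³⁺ should be the smaller of the two — yet in this increasing list Hg²⁺ sits before Tl³⁺. Nothing else is reversed, so Tl³⁺ should move one place to the left.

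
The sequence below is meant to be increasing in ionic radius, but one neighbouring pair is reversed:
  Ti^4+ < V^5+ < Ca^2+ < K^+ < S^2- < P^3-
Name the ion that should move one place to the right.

Ti^4+

Check each adjacent pair. Ti^4+ and V^5+ are reversed: both have 18 electrons but Z(V)=23 > Z(Ti)=22, so V^5+ should be the smaller of the two. No other neighbouring pair contradicts the periodic trends, so Ti^4+ is the ion listed too early.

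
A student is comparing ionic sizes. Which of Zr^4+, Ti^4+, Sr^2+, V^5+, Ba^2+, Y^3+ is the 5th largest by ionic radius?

Ti^4+

Tabulating Z and e⁻: V^5+: 18 e⁻, Z=23, Ti^4+: 18 e⁻, Z=22, Zr^4+: 36 e⁻, Z=40, Y^3+: 36 e⁻, Z=39, Sr^2+: 36 e⁻, Z=38, Ba^2+: 54 e⁻, Z=56. V^5+ < Ti^4+ (isoelectronic, higher Z=23 is smaller); Ti^4+ < Zr^4+ (same group, period 4 vs 5); Zr^4+ < Y^3+ (both 36 e⁻, Z=40>39); Y^3+ < Sr^2+ (isoelectronic, higher Z=39 is smaller); Sr^2+ < Ba^2+ (same group, 1 shell fewer).
Ordering: V^5+ < Ti^4+ < Zr^4+ < Y^3+ < Sr^2+ < Ba^2+. The 5th largest is Ti^4+.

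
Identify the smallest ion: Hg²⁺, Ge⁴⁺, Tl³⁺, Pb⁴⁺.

Electron counts and nuclear charges: Ge⁴⁺ (Z=32, 28 e⁻), Pb⁴⁺ (Z=82, 78 e⁻), Tl³⁺ (Z=81, 78 e⁻), Hg²⁺ (Z=80, 78 e⁻). Ge⁴⁺ < Pb⁴⁺ (same group, period 4 vs 6); Pb⁴⁺ < Tl³⁺ (isoelectronic, higher Z=82 is smaller); Tl³⁺ < Hg²⁺ (both 78 e⁻, Z=81>80).

Ge⁴⁺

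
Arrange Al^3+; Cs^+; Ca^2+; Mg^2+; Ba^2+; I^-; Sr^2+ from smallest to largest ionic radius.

Al^3+ < Mg^2+ < Ca^2+ < Sr^2+ < Ba^2+ < Cs^+ < I^-

Work out protons and electrons: Al^3+: 10 e⁻, Z=13, Mg^2+: 10 e⁻, Z=12, Ca^2+: 18 e⁻, Z=20, Sr^2+: 36 e⁻, Z=38, Ba^2+: 54 e⁻, Z=56, Cs^+: 54 e⁻, Z=55, I^-: 54 e⁻, Z=53. Al^3+ < Mg^2+ (both 10 e⁻, Z=13>12); Mg^2+ < Ca^2+ (same group, period 3 vs 4); Ca^2+ < Sr^2+ (same group, period 4 vs 5); Sr^2+ < Ba^2+ (same group, 1 shell fewer); Ba^2+ < Cs^+ (both 54 e⁻, Z=56>55); Cs^+ < I^- (both 54 e⁻, Z=55>53).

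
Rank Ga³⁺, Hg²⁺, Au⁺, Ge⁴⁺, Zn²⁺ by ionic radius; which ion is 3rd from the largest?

Zn²⁺

Tabulating Z and e⁻: Ge⁴⁺ (Z=32, 28 e⁻), Ga³⁺ (Z=31, 28 e⁻), Zn²⁺ (Z=30, 28 e⁻), Hg²⁺ (Z=80, 78 e⁻), Au⁺ (Z=79, 78 e⁻). Ge⁴⁺ < Ga³⁺ (isoelectronic, higher Z=32 is smaller); Ga³⁺ < Zn²⁺ (both 28 e⁻, Z=31>30); Zn²⁺ < Hg²⁺ (same group, 2 shells fewer); Hg²⁺ < Au⁺ (both 78 e⁻, Z=80>79).
That gives Ge⁴⁺ < Ga³⁺ < Zn²⁺ < Hg²⁺ < Au⁺. From the largest end, number 3 is Zn²⁺.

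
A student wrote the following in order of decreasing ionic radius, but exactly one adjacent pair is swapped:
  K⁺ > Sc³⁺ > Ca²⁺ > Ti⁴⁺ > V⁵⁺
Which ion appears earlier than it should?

Sc³⁺

Check each adjacent pair. Sc³⁺ and Ca²⁺ are reversed: they are isoelectronic (18 e⁻) and Sc has more protons than Ca (21 vs 20), making Sc³⁺ smaller. No other neighbouring pair contradicts the periodic trends, so Sc³⁺ is the ion listed too early.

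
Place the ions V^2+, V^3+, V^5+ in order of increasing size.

Same element, different charge: the more highly charged cation has fewer electrons and a greater effective nuclear charge per electron, making V^5+ the smallest.

V^5+ < V^3+ < V^2+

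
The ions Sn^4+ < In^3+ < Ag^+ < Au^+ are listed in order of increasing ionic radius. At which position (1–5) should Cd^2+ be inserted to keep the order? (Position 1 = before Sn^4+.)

3

Tabulating Z and e⁻: Sn^4+ has 46 e⁻ (Z=50), In^3+ has 46 e⁻ (Z=49), Cd^2+ has 46 e⁻ (Z=48), Ag^+ has 46 e⁻ (Z=47), Au^+ has 78 e⁻ (Z=79). Sn^4+ < In^3+ (both 46 e⁻, Z=50>49); In^3+ < Cd^2+ (isoelectronic, higher Z=49 is smaller); Cd^2+ < Ag^+ (both 46 e⁻, Z=48>47); Ag^+ < Au^+ (same group, 1 shell fewer).
With Cd^2+ included the full order is Sn^4+ < In^3+ < Cd^2+ < Ag^+ < Au^+, so it takes position 3.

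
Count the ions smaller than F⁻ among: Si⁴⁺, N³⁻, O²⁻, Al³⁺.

2

These species are isoelectronic with 10 electrons. The only difference is the number of protons: Si⁴⁺ (Z=14), Al³⁺ (Z=13), F⁻ (Z=9), O²⁻ (Z=8), N³⁻ (Z=7). The strongest nuclear pull (Si⁴⁺) gives the smallest ion.
Ordering all of them (including F⁻) by radius gives Si⁴⁺ < Al³⁺ < F⁻ < O²⁻ < N³⁻. That's 2.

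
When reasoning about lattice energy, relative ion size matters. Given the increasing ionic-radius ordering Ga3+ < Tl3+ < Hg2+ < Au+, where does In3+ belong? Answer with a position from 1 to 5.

Electron counts and nuclear charges: Ga3+ (Z=31, 28 e⁻), In3+ (Z=49, 46 e⁻), Tl3+ (Z=81, 78 e⁻), Hg2+ (Z=80, 78 e⁻), Au+ (Z=79, 78 e⁻). Ga3+ < In3+ (same group, period 4 vs 5); In3+ < Tl3+ (same group, period 5 vs 6); Tl3+ < Hg2+ (isoelectronic, higher Z=81 is smaller); Hg2+ < Au+ (both 78 e⁻, Z=80>79).
The complete sequence is Ga3+ < In3+ < Tl3+ < Hg2+ < Au+. In3+ sits at position 2.

2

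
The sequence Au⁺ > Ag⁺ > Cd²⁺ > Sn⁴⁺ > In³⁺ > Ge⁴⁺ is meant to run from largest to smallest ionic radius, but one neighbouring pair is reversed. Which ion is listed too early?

Sn⁴⁺

Check each adjacent pair. Sn⁴⁺ and In³⁺ are reversed: both have 46 electrons but Z(Sn)=50 > Z(In)=49, so Sn⁴⁺ should be the smaller of the two. No other neighbouring pair contradicts the periodic trends, so Sn⁴⁺ is the ion listed too early.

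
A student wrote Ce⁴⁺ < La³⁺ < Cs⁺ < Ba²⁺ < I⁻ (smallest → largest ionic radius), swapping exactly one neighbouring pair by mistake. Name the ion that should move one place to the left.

The pair Cs⁺, Ba²⁺ is the wrong way round — both have 54 electrons but Z(Ba)=56 > Z(Cs)=55, so Ba²⁺ should be the smaller of the two. All other adjacent pairs agree with periodic trends, so Ba²⁺ is the misplaced ion.

Ba²⁺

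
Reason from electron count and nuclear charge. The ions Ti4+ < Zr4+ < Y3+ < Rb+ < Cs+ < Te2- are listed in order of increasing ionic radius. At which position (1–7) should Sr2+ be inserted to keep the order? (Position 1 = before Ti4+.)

Electron counts and nuclear charges: Ti4+: 18 e⁻, Z=22, Zr4+: 36 e⁻, Z=40, Y3+: 36 e⁻, Z=39, Sr2+: 36 e⁻, Z=38, Rb+: 36 e⁻, Z=37, Cs+: 54 e⁻, Z=55, Te2-: 54 e⁻, Z=52. Ti4+ < Zr4+ (same group, 1 shell fewer); Zr4+ < Y3+ (isoelectronic, higher Z=40 is smaller); Y3+ < Sr2+ (isoelectronic, higher Z=39 is smaller); Sr2+ < Rb+ (isoelectronic, higher Z=38 is smaller); Rb+ < Cs+ (same group, period 5 vs 6); Cs+ < Te2- (both 54 e⁻, Z=55>52).
Merged order: Ti4+ < Zr4+ < Y3+ < Sr2+ < Rb+ < Cs+ < Te2- — Sr2+ is number 4.

4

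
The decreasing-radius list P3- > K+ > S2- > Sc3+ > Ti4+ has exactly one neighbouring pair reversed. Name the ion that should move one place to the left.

The pair K+, S2- is the wrong way round — they are isoelectronic (18 e⁻) and K has more protons than S (19 vs 16), making K+ smaller. All other adjacent pairs agree with periodic trends, so S2- is the misplaced ion.

S2-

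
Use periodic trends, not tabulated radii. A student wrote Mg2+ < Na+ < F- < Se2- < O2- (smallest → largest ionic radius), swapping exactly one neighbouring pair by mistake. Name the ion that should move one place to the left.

O2-

Scanning neighbour by neighbour, only Se2-/O2- violates a trend: same group and charge — period 2 sits above period 4, so O2- is smaller. That makes O2- the one sitting a position late relative to where it belongs.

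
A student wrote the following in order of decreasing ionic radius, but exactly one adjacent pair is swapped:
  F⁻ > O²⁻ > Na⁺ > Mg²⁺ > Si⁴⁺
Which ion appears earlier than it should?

Compare adjacent ions: F⁻ and O²⁻ share 10 electrons; the higher nuclear charge on F (Z=9) contracts it more, so F⁻ < O²⁻ — yet in this decreasing list F⁻ sits before O²⁻. Nothing else is reversed, so F⁻ should move one place to the right.

F⁻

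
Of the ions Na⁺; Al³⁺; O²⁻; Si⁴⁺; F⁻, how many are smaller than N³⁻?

5

Isoelectronic series (10 e⁻ each). Size is set by nuclear charge: more protons means a smaller ion. Si⁴⁺ (Z=14), Al³⁺ (Z=13), Na⁺ (Z=11), F⁻ (Z=9), O²⁻ (Z=8), N³⁻ (Z=7).
Relative to N³⁻, the ions that are smaller are Si⁴⁺, Al³⁺, Na⁺, F⁻, O²⁻. Count: 5.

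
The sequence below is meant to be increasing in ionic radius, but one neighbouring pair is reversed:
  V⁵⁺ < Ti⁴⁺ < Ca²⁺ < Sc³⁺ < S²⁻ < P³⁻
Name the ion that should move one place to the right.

Ca²⁺

Scanning neighbour by neighbour, only Ca²⁺/Sc³⁺ violates a trend: they are isoelectronic (18 e⁻) and Sc has more protons than Ca (21 vs 20), making Sc³⁺ smaller. That makes Ca²⁺ the one sitting a position early relative to where it belongs.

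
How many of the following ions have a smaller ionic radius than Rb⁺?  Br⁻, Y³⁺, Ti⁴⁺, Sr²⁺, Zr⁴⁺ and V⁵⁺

V⁵⁺: 18 e⁻, Z=23, Ti⁴⁺: 18 e⁻, Z=22, Zr⁴⁺: 36 e⁻, Z=40, Y³⁺: 36 e⁻, Z=39, Sr²⁺: 36 e⁻, Z=38, Rb⁺: 36 e⁻, Z=37, Br⁻: 36 e⁻, Z=35. V⁵⁺ < Ti⁴⁺ (both 18 e⁻, Z=23>22); Ti⁴⁺ < Zr⁴⁺ (same group, 1 shell fewer); Zr⁴⁺ < Y³⁺ (isoelectronic, higher Z=40 is smaller); Y³⁺ < Sr²⁺ (isoelectronic, higher Z=39 is smaller); Sr²⁺ < Rb⁺ (isoelectronic, higher Z=38 is smaller); Rb⁺ < Br⁻ (both 36 e⁻, Z=37>35).
Overall: V⁵⁺ < Ti⁴⁺ < Zr⁴⁺ < Y³⁺ < Sr²⁺ < Rb⁺ < Br⁻. Rb⁺ has 5 below it and 1 above. That's 5.

5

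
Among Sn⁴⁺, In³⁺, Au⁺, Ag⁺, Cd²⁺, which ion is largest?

Au⁺

Work out protons and electrons: Sn⁴⁺: 46 e⁻, Z=50, In³⁺: 46 e⁻, Z=49, Cd²⁺: 46 e⁻, Z=48, Ag⁺: 46 e⁻, Z=47, Au⁺: 78 e⁻, Z=79. Sn⁴⁺ < In³⁺ (both 46 e⁻, Z=50>49); In³⁺ < Cd²⁺ (both 46 e⁻, Z=49>48); Cd²⁺ < Ag⁺ (both 46 e⁻, Z=48>47); Ag⁺ < Au⁺ (same group, 1 shell fewer).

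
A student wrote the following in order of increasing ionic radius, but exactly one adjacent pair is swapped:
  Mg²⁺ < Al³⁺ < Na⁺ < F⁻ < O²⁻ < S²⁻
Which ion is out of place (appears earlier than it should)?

Compare adjacent ions: Al³⁺ and Mg²⁺ share 10 electrons; the higher nuclear charge on Al (Z=13) contracts it more, so Al³⁺ < Mg²⁺ — yet in this increasing list Mg²⁺ sits before Al³⁺. Nothing else is reversed, so Mg²⁺ should move one place to the right.

Mg²⁺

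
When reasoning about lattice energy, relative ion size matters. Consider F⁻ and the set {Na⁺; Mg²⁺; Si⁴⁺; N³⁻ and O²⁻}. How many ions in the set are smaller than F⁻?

3

Isoelectronic series (10 e⁻ each). Size is set by nuclear charge: more protons means a smaller ion. Si⁴⁺ (Z=14), Mg²⁺ (Z=12), Na⁺ (Z=11), F⁻ (Z=9), O²⁻ (Z=8), N³⁻ (Z=7).
Relative to F⁻, the ions that are smaller are Si⁴⁺, Mg²⁺, Na⁺. So 3 are smaller.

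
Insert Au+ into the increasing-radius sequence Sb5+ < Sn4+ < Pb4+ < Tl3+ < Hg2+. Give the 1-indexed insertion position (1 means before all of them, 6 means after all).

6

Electron counts and nuclear charges: Sb5+: 46 e⁻, Z=51, Sn4+: 46 e⁻, Z=50, Pb4+: 78 e⁻, Z=82, Tl3+: 78 e⁻, Z=81, Hg2+: 78 e⁻, Z=80, Au+: 78 e⁻, Z=79. Sb5+ < Sn4+ (isoelectronic, higher Z=51 is smaller); Sn4+ < Pb4+ (same group, period 5 vs 6); Pb4+ < Tl3+ (both 78 e⁻, Z=82>81); Tl3+ < Hg2+ (both 78 e⁻, Z=81>80); Hg2+ < Au+ (isoelectronic, higher Z=80 is smaller).
The complete sequence is Sb5+ < Sn4+ < Pb4+ < Tl3+ < Hg2+ < Au+. Au+ sits at position 6.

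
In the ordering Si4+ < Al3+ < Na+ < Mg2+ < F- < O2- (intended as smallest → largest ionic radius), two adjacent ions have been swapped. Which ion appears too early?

Na+

Check each adjacent pair. Na+ and Mg2+ are reversed: they are isoelectronic (10 e⁻) and Mg has more protons than Na (12 vs 11), making Mg2+ smaller. No other neighbouring pair contradicts the periodic trends, so Na+ is the ion listed too early.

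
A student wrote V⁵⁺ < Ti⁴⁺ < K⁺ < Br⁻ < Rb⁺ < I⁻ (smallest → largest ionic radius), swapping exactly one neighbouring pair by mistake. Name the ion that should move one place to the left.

Rb⁺

The pair Br⁻, Rb⁺ is the wrong way round — both have 36 electrons but Z(Rb)=37 > Z(Br)=35, so Rb⁺ should be the smaller of the two. All other adjacent pairs agree with periodic trends, so Rb⁺ is the misplaced ion.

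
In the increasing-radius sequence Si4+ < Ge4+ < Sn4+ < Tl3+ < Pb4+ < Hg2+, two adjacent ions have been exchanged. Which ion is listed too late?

Check each adjacent pair. Tl3+ and Pb4+ are reversed: both have 78 electrons but Z(Pb)=82 > Z(Tl)=81, so Pb4+ should be the smaller of the two. No other neighbouring pair contradicts the periodic trends, so Pb4+ is the ion listed too late.

Pb4+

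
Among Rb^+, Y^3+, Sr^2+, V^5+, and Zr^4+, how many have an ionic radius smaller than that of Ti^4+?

1

Tabulating Z and e⁻: V^5+: 18 e⁻, Z=23, Ti^4+: 18 e⁻, Z=22, Zr^4+: 36 e⁻, Z=40, Y^3+: 36 e⁻, Z=39, Sr^2+: 36 e⁻, Z=38, Rb^+: 36 e⁻, Z=37. V^5+ < Ti^4+ (both 18 e⁻, Z=23>22); Ti^4+ < Zr^4+ (same group, period 4 vs 5); Zr^4+ < Y^3+ (both 36 e⁻, Z=40>39); Y^3+ < Sr^2+ (isoelectronic, higher Z=39 is smaller); Sr^2+ < Rb^+ (isoelectronic, higher Z=38 is smaller).
Overall: V^5+ < Ti^4+ < Zr^4+ < Y^3+ < Sr^2+ < Rb^+. Ti^4+ has 1 below it and 4 above. That's 1.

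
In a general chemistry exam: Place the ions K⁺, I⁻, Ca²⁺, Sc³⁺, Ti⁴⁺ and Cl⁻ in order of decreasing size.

Tabulating Z and e⁻: Ti⁴⁺ (Z=22, 18 e⁻), Sc³⁺ (Z=21, 18 e⁻), Ca²⁺ (Z=20, 18 e⁻), K⁺ (Z=19, 18 e⁻), Cl⁻ (Z=17, 18 e⁻), I⁻ (Z=53, 54 e⁻). Ti⁴⁺ < Sc³⁺ (isoelectronic, higher Z=22 is smaller); Sc³⁺ < Ca²⁺ (isoelectronic, higher Z=21 is smaller); Ca²⁺ < K⁺ (isoelectronic, higher Z=20 is smaller); K⁺ < Cl⁻ (both 18 e⁻, Z=19>17); Cl⁻ < I⁻ (same group, 2 shells fewer).

I⁻ > Cl⁻ > K⁺ > Ca²⁺ > Sc³⁺ > Ti⁴⁺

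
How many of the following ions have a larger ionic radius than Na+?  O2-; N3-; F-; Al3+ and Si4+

3

All of these have 10 electrons (isoelectronic). With the same electron cloud, the ion with the most protons pulls it in tightest. Nuclear charges: Si4+ (Z=14), Al3+ (Z=13), Na+ (Z=11), F- (Z=9), O2- (Z=8), N3- (Z=7). Highest Z is smallest.
Relative to Na+, the ions that are larger are F-, O2-, N3-. Count: 3.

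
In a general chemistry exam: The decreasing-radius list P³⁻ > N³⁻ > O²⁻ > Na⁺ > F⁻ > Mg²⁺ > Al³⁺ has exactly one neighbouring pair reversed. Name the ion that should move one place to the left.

The pair Na⁺, F⁻ is the wrong way round — both have 10 electrons but Z(Na)=11 > Z(F)=9, so Na⁺ should be the smaller of the two. All other adjacent pairs agree with periodic trends, so F⁻ is the misplaced ion.

F⁻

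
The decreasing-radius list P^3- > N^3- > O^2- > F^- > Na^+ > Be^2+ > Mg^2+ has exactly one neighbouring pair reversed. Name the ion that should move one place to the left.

Mg^2+

Check each adjacent pair. Be^2+ and Mg^2+ are reversed: both in group 2 with the same charge; Be^2+ (period 2) has the smaller radius. No other neighbouring pair contradicts the periodic trends, so Mg^2+ is the ion listed too late.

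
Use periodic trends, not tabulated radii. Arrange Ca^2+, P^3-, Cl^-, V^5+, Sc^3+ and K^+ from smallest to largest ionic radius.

V^5+ < Sc^3+ < Ca^2+ < K^+ < Cl^- < P^3-

Isoelectronic series (18 e⁻ each). Size is set by nuclear charge: more protons means a smaller ion. V^5+ (Z=23), Sc^3+ (Z=21), Ca^2+ (Z=20), K^+ (Z=19), Cl^- (Z=17), P^3- (Z=15).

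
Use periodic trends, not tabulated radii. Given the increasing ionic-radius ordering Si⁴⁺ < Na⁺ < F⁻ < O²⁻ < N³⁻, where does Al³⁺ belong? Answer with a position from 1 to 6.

2

All of these have 10 electrons (isoelectronic). With the same electron cloud, the ion with the most protons pulls it in tightest. Nuclear charges: Si⁴⁺ (Z=14), Al³⁺ (Z=13), Na⁺ (Z=11), F⁻ (Z=9), O²⁻ (Z=8), N³⁻ (Z=7). Highest Z is smallest.
Putting Al³⁺ in gives Si⁴⁺ < Al³⁺ < Na⁺ < F⁻ < O²⁻ < N³⁻; it lands at slot 2.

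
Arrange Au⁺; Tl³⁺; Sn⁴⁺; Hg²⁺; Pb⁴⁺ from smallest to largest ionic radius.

Sn⁴⁺ < Pb⁴⁺ < Tl³⁺ < Hg²⁺ < Au⁺

Sn⁴⁺: 46 e⁻, Z=50, Pb⁴⁺: 78 e⁻, Z=82, Tl³⁺: 78 e⁻, Z=81, Hg²⁺: 78 e⁻, Z=80, Au⁺: 78 e⁻, Z=79. Sn⁴⁺ < Pb⁴⁺ (same group, 1 shell fewer); Pb⁴⁺ < Tl³⁺ (isoelectronic, higher Z=82 is smaller); Tl³⁺ < Hg²⁺ (both 78 e⁻, Z=81>80); Hg²⁺ < Au⁺ (isoelectronic, higher Z=80 is smaller).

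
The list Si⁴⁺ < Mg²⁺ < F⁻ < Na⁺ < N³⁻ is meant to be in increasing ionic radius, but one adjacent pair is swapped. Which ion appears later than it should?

Check each adjacent pair. F⁻ and Na⁺ are reversed: Na⁺ and F⁻ share 10 electrons; the higher nuclear charge on Na (Z=11) contracts it more, so Na⁺ < F⁻. No other neighbouring pair contradicts the periodic trends, so Na⁺ is the ion listed too late.

Na⁺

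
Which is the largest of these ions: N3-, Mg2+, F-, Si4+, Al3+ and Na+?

N3-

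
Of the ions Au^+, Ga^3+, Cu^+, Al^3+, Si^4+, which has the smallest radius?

Si^4+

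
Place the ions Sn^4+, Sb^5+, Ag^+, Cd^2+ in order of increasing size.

Sb^5+ < Sn^4+ < Cd^2+ < Ag^+

Isoelectronic series (46 e⁻ each). Size is set by nuclear charge: more protons means a smaller ion. Sb^5+ (Z=51), Sn^4+ (Z=50), Cd^2+ (Z=48), Ag^+ (Z=47).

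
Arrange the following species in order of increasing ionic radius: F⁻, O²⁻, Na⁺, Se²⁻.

Tabulating Z and e⁻: Na⁺ (Z=11, 10 e⁻), F⁻ (Z=9, 10 e⁻), O²⁻ (Z=8, 10 e⁻), Se²⁻ (Z=34, 36 e⁻). Na⁺ < F⁻ (isoelectronic, higher Z=11 is smaller); F⁻ < O²⁻ (both 10 e⁻, Z=9>8); O²⁻ < Se²⁻ (same group, 2 shells fewer).

Na⁺ < F⁻ < O²⁻ < Se²⁻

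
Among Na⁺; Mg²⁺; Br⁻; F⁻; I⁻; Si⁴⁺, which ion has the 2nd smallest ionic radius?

Mg²⁺

Si⁴⁺ (Z=14, 10 e⁻), Mg²⁺ (Z=12, 10 e⁻), Na⁺ (Z=11, 10 e⁻), F⁻ (Z=9, 10 e⁻), Br⁻ (Z=35, 36 e⁻), I⁻ (Z=53, 54 e⁻). Si⁴⁺ < Mg²⁺ (isoelectronic, higher Z=14 is smaller); Mg²⁺ < Na⁺ (isoelectronic, higher Z=12 is smaller); Na⁺ < F⁻ (both 10 e⁻, Z=11>9); F⁻ < Br⁻ (same group, period 2 vs 4); Br⁻ < I⁻ (same group, period 4 vs 5).
So the order is Si⁴⁺ < Mg²⁺ < Na⁺ < F⁻ < Br⁻ < I⁻; the 2nd-smallest ion is Mg²⁺.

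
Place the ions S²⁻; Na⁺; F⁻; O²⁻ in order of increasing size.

Tabulating Z and e⁻: Na⁺: 10 e⁻, Z=11, F⁻: 10 e⁻, Z=9, O²⁻: 10 e⁻, Z=8, S²⁻: 18 e⁻, Z=16. Na⁺ < F⁻ (isoelectronic, higher Z=11 is smaller); F⁻ < O²⁻ (isoelectronic, higher Z=9 is smaller); O²⁻ < S²⁻ (same group, 1 shell fewer).

Na⁺ < F⁻ < O²⁻ < S²⁻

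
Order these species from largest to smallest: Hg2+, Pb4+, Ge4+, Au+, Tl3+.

Work out protons and electrons: Ge4+ has 28 e⁻ (Z=32), Pb4+ has 78 e⁻ (Z=82), Tl3+ has 78 e⁻ (Z=81), Hg2+ has 78 e⁻ (Z=80), Au+ has 78 e⁻ (Z=79). Ge4+ < Pb4+ (same group, 2 shells fewer); Pb4+ < Tl3+ (both 78 e⁻, Z=82>81); Tl3+ < Hg2+ (both 78 e⁻, Z=81>80); Hg2+ < Au+ (isoelectronic, higher Z=80 is smaller).

Au+ > Hg2+ > Tl3+ > Pb4+ > Ge4+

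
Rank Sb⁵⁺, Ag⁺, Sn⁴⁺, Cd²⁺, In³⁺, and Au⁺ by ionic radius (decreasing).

Au⁺ > Ag⁺ > Cd²⁺ > In³⁺ > Sn⁴⁺ > Sb⁵⁺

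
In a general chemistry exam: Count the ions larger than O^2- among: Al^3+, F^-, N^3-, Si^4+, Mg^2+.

1

All of these have 10 electrons (isoelectronic). With the same electron cloud, the ion with the most protons pulls it in tightest. Nuclear charges: Si^4+ (Z=14), Al^3+ (Z=13), Mg^2+ (Z=12), F^- (Z=9), O^2- (Z=8), N^3- (Z=7). Highest Z is smallest.
Ordering all of them (including O^2-) by radius gives Si^4+ < Al^3+ < Mg^2+ < F^- < O^2- < N^3-. So 1 is larger.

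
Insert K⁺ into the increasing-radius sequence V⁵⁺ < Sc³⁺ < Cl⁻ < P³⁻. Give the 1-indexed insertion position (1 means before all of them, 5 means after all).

3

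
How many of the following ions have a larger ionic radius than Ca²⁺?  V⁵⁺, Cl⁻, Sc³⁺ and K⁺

2

All of these have 18 electrons (isoelectronic). With the same electron cloud, the ion with the most protons pulls it in tightest. Nuclear charges: V⁵⁺ (Z=23), Sc³⁺ (Z=21), Ca²⁺ (Z=20), K⁺ (Z=19), Cl⁻ (Z=17). Highest Z is smallest.
Relative to Ca²⁺, the ions that are larger are K⁺, Cl⁻. That's 2.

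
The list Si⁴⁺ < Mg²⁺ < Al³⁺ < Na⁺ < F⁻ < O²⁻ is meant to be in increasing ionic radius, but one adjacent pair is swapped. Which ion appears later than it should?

Al³⁺

Check each adjacent pair. Mg²⁺ and Al³⁺ are reversed: they are isoelectronic (10 e⁻) and Al has more protons than Mg (13 vs 12), making Al³⁺ smaller. No other neighbouring pair contradicts the periodic trends, so Al³⁺ is the ion listed too late.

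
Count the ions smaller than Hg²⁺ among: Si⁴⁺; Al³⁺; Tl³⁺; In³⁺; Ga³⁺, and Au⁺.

5

Tabulating Z and e⁻: Si⁴⁺: 10 e⁻, Z=14, Al³⁺: 10 e⁻, Z=13, Ga³⁺: 28 e⁻, Z=31, In³⁺: 46 e⁻, Z=49, Tl³⁺: 78 e⁻, Z=81, Hg²⁺: 78 e⁻, Z=80, Au⁺: 78 e⁻, Z=79. Si⁴⁺ < Al³⁺ (both 10 e⁻, Z=14>13); Al³⁺ < Ga³⁺ (same group, 1 shell fewer); Ga³⁺ < In³⁺ (same group, 1 shell fewer); In³⁺ < Tl³⁺ (same group, 1 shell fewer); Tl³⁺ < Hg²⁺ (isoelectronic, higher Z=81 is smaller); Hg²⁺ < Au⁺ (both 78 e⁻, Z=80>79).
Ordering all of them (including Hg²⁺) by radius gives Si⁴⁺ < Al³⁺ < Ga³⁺ < In³⁺ < Tl³⁺ < Hg²⁺ < Au⁺. So 5 are smaller.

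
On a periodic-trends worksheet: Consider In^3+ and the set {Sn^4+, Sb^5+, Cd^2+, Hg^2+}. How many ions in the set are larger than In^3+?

2

First list Z and electron count for each: Sb^5+ has 46 e⁻ (Z=51), Sn^4+ has 46 e⁻ (Z=50), In^3+ has 46 e⁻ (Z=49), Cd^2+ has 46 e⁻ (Z=48), Hg^2+ has 78 e⁻ (Z=80). Sb^5+ < Sn^4+ (both 46 e⁻, Z=51>50); Sn^4+ < In^3+ (both 46 e⁻, Z=50>49); In^3+ < Cd^2+ (isoelectronic, higher Z=49 is smaller); Cd^2+ < Hg^2+ (same group, 1 shell fewer).
Placing each against In^3+: smaller — Sb^5+, Sn^4+; larger — Cd^2+, Hg^2+. Count: 2.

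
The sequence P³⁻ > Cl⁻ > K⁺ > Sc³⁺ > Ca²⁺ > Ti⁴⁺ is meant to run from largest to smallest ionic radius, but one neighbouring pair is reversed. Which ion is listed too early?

Sc³⁺

The pair Sc³⁺, Ca²⁺ is the wrong way round — both have 18 electrons but Z(Sc)=21 > Z(Ca)=20, so Sc³⁺ should be the smaller of the two. All other adjacent pairs agree with periodic trends, so Sc³⁺ is the misplaced ion.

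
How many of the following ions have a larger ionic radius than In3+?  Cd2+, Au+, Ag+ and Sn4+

Work out protons and electrons: Sn4+ (Z=50, 46 e⁻), In3+ (Z=49, 46 e⁻), Cd2+ (Z=48, 46 e⁻), Ag+ (Z=47, 46 e⁻), Au+ (Z=79, 78 e⁻). Sn4+ < In3+ (both 46 e⁻, Z=50>49); In3+ < Cd2+ (both 46 e⁻, Z=49>48); Cd2+ < Ag+ (both 46 e⁻, Z=48>47); Ag+ < Au+ (same group, period 5 vs 6).
Ordering all of them (including In3+) by radius gives Sn4+ < In3+ < Cd2+ < Ag+ < Au+. That's 3.

3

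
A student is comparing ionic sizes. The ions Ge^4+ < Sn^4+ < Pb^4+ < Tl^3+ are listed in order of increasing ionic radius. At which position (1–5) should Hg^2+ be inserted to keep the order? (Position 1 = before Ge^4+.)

Electron counts and nuclear charges: Ge^4+ (Z=32, 28 e⁻), Sn^4+ (Z=50, 46 e⁻), Pb^4+ (Z=82, 78 e⁻), Tl^3+ (Z=81, 78 e⁻), Hg^2+ (Z=80, 78 e⁻). Ge^4+ < Sn^4+ (same group, period 4 vs 5); Sn^4+ < Pb^4+ (same group, 1 shell fewer); Pb^4+ < Tl^3+ (both 78 e⁻, Z=82>81); Tl^3+ < Hg^2+ (isoelectronic, higher Z=81 is smaller).
Merged order: Ge^4+ < Sn^4+ < Pb^4+ < Tl^3+ < Hg^2+ — Hg^2+ is number 5.

5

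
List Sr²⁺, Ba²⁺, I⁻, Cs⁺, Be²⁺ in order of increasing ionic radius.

Be²⁺ (Z=4, 2 e⁻), Sr²⁺ (Z=38, 36 e⁻), Ba²⁺ (Z=56, 54 e⁻), Cs⁺ (Z=55, 54 e⁻), I⁻ (Z=53, 54 e⁻). Be²⁺ < Sr²⁺ (same group, 3 shells fewer); Sr²⁺ < Ba²⁺ (same group, 1 shell fewer); Ba²⁺ < Cs⁺ (isoelectronic, higher Z=56 is smaller); Cs⁺ < I⁻ (isoelectronic, higher Z=55 is smaller).

Be²⁺ < Sr²⁺ < Ba²⁺ < Cs⁺ < I⁻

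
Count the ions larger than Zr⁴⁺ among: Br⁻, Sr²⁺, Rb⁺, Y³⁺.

4

Isoelectronic series (36 e⁻ each). Size is set by nuclear charge: more protons means a smaller ion. Zr⁴⁺ (Z=40), Y³⁺ (Z=39), Sr²⁺ (Z=38), Rb⁺ (Z=37), Br⁻ (Z=35).
Placing each against Zr⁴⁺: smaller — none; larger — Y³⁺, Sr²⁺, Rb⁺, Br⁻. Count: 4.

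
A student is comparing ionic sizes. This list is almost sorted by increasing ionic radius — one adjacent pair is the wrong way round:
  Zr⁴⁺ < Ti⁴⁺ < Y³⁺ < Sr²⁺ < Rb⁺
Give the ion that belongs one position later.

Zr⁴⁺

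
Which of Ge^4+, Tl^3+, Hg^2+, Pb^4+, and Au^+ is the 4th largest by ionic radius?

Pb^4+

Tabulating Z and e⁻: Ge^4+: 28 e⁻, Z=32, Pb^4+: 78 e⁻, Z=82, Tl^3+: 78 e⁻, Z=81, Hg^2+: 78 e⁻, Z=80, Au^+: 78 e⁻, Z=79. Ge^4+ < Pb^4+ (same group, period 4 vs 6); Pb^4+ < Tl^3+ (both 78 e⁻, Z=82>81); Tl^3+ < Hg^2+ (both 78 e⁻, Z=81>80); Hg^2+ < Au^+ (both 78 e⁻, Z=80>79).
So the order is Ge^4+ < Pb^4+ < Tl^3+ < Hg^2+ < Au^+; the 4th-largest ion is Pb^4+.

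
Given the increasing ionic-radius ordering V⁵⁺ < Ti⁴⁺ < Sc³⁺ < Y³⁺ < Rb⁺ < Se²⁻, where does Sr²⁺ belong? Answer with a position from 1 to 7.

V⁵⁺: 18 e⁻, Z=23, Ti⁴⁺: 18 e⁻, Z=22, Sc³⁺: 18 e⁻, Z=21, Y³⁺: 36 e⁻, Z=39, Sr²⁺: 36 e⁻, Z=38, Rb⁺: 36 e⁻, Z=37, Se²⁻: 36 e⁻, Z=34. V⁵⁺ < Ti⁴⁺ (isoelectronic, higher Z=23 is smaller); Ti⁴⁺ < Sc³⁺ (both 18 e⁻, Z=22>21); Sc³⁺ < Y³⁺ (same group, 1 shell fewer); Y³⁺ < Sr²⁺ (isoelectronic, higher Z=39 is smaller); Sr²⁺ < Rb⁺ (both 36 e⁻, Z=38>37); Rb⁺ < Se²⁻ (both 36 e⁻, Z=37>34).
With Sr²⁺ included the full order is V⁵⁺ < Ti⁴⁺ < Sc³⁺ < Y³⁺ < Sr²⁺ < Rb⁺ < Se²⁻, so it takes position 5.

5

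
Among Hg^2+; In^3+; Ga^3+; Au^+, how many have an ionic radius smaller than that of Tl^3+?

Tabulating Z and e⁻: Ga^3+ (Z=31, 28 e⁻), In^3+ (Z=49, 46 e⁻), Tl^3+ (Z=81, 78 e⁻), Hg^2+ (Z=80, 78 e⁻), Au^+ (Z=79, 78 e⁻). Ga^3+ < In^3+ (same group, 1 shell fewer); In^3+ < Tl^3+ (same group, period 5 vs 6); Tl^3+ < Hg^2+ (both 78 e⁻, Z=81>80); Hg^2+ < Au^+ (isoelectronic, higher Z=80 is smaller).
Placing each against Tl^3+: smaller — Ga^3+, In^3+; larger — Hg^2+, Au^+. That's 2.

2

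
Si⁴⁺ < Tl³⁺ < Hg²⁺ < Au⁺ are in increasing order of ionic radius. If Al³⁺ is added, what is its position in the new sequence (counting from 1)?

Work out protons and electrons: Si⁴⁺ has 10 e⁻ (Z=14), Al³⁺ has 10 e⁻ (Z=13), Tl³⁺ has 78 e⁻ (Z=81), Hg²⁺ has 78 e⁻ (Z=80), Au⁺ has 78 e⁻ (Z=79). Si⁴⁺ < Al³⁺ (both 10 e⁻, Z=14>13); Al³⁺ < Tl³⁺ (same group, period 3 vs 6); Tl³⁺ < Hg²⁺ (isoelectronic, higher Z=81 is smaller); Hg²⁺ < Au⁺ (isoelectronic, higher Z=80 is smaller).
Merged order: Si⁴⁺ < Al³⁺ < Tl³⁺ < Hg²⁺ < Au⁺ — Al³⁺ is number 2.

2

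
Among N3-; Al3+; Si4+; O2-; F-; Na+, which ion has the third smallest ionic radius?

These species are isoelectronic with 10 electrons. The only difference is the number of protons: Si4+ (Z=14), Al3+ (Z=13), Na+ (Z=11), F- (Z=9), O2- (Z=8), N3- (Z=7). The strongest nuclear pull (Si4+) gives the smallest ion.
Full ascending order: Si4+ < Al3+ < Na+ < F- < O2- < N3-. Counting from the smallest, position 3 is Na+.

Na+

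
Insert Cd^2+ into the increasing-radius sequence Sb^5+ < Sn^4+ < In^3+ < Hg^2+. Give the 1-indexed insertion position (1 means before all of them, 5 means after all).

4

Work out protons and electrons: Sb^5+: 46 e⁻, Z=51, Sn^4+: 46 e⁻, Z=50, In^3+: 46 e⁻, Z=49, Cd^2+: 46 e⁻, Z=48, Hg^2+: 78 e⁻, Z=80. Sb^5+ < Sn^4+ (both 46 e⁻, Z=51>50); Sn^4+ < In^3+ (both 46 e⁻, Z=50>49); In^3+ < Cd^2+ (isoelectronic, higher Z=49 is smaller); Cd^2+ < Hg^2+ (same group, period 5 vs 6).
Putting Cd^2+ in gives Sb^5+ < Sn^4+ < In^3+ < Cd^2+ < Hg^2+; it lands at slot 4.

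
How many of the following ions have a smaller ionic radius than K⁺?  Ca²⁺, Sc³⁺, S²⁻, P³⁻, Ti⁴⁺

3

Each ion has 18 electrons. The ranking follows nuclear charge in reverse — greater Z gives a smaller radius. Ti⁴⁺ (Z=22), Sc³⁺ (Z=21), Ca²⁺ (Z=20), K⁺ (Z=19), S²⁻ (Z=16), P³⁻ (Z=15).
Overall: Ti⁴⁺ < Sc³⁺ < Ca²⁺ < K⁺ < S²⁻ < P³⁻. K⁺ has 3 below it and 2 above. So 3 are smaller.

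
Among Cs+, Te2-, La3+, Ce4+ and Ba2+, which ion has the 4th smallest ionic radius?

Cs+

Isoelectronic series (54 e⁻ each). Size is set by nuclear charge: more protons means a smaller ion. Ce4+ (Z=58), La3+ (Z=57), Ba2+ (Z=56), Cs+ (Z=55), Te2- (Z=52).
Full ascending order: Ce4+ < La3+ < Ba2+ < Cs+ < Te2-. Counting from the smallest, position 4 is Cs+.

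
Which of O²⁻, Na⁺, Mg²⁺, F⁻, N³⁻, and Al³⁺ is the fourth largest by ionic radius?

These species are isoelectronic with 10 electrons. The only difference is the number of protons: Al³⁺ (Z=13), Mg²⁺ (Z=12), Na⁺ (Z=11), F⁻ (Z=9), O²⁻ (Z=8), N³⁻ (Z=7). The strongest nuclear pull (Al³⁺) gives the smallest ion.
So the order is Al³⁺ < Mg²⁺ < Na⁺ < F⁻ < O²⁻ < N³⁻; the 4th-largest ion is Na⁺.

Na⁺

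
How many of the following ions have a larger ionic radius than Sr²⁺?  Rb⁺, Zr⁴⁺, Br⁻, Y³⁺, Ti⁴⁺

Tabulating Z and e⁻: Ti⁴⁺ has 18 e⁻ (Z=22), Zr⁴⁺ has 36 e⁻ (Z=40), Y³⁺ has 36 e⁻ (Z=39), Sr²⁺ has 36 e⁻ (Z=38), Rb⁺ has 36 e⁻ (Z=37), Br⁻ has 36 e⁻ (Z=35). Ti⁴⁺ < Zr⁴⁺ (same group, period 4 vs 5); Zr⁴⁺ < Y³⁺ (both 36 e⁻, Z=40>39); Y³⁺ < Sr²⁺ (isoelectronic, higher Z=39 is smaller); Sr²⁺ < Rb⁺ (isoelectronic, higher Z=38 is smaller); Rb⁺ < Br⁻ (both 36 e⁻, Z=37>35).
Overall: Ti⁴⁺ < Zr⁴⁺ < Y³⁺ < Sr²⁺ < Rb⁺ < Br⁻. Sr²⁺ has 3 below it and 2 above. Count: 2.

2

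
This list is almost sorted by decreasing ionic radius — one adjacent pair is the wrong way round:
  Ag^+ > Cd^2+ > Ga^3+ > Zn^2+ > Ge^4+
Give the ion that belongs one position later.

Ga^3+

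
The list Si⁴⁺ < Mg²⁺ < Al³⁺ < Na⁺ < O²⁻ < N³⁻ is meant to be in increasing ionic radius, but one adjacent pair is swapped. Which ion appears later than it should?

Al³⁺

The pair Mg²⁺, Al³⁺ is the wrong way round — both have 10 electrons but Z(Al)=13 > Z(Mg)=12, so Al³⁺ should be the smaller of the two. All other adjacent pairs agree with periodic trends, so Al³⁺ is the misplaced ion.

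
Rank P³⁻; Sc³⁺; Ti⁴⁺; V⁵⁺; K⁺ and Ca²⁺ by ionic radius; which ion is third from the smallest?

These species are isoelectronic with 18 electrons. The only difference is the number of protons: V⁵⁺ (Z=23), Ti⁴⁺ (Z=22), Sc³⁺ (Z=21), Ca²⁺ (Z=20), K⁺ (Z=19), P³⁻ (Z=15). The strongest nuclear pull (V⁵⁺) gives the smallest ion.
Full ascending order: V⁵⁺ < Ti⁴⁺ < Sc³⁺ < Ca²⁺ < K⁺ < P³⁻. Counting from the smallest, position 3 is Sc³⁺.

Sc³⁺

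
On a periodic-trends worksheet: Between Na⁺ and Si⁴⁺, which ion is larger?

Na⁺

All of these have 10 electrons (isoelectronic). With the same electron cloud, the ion with the most protons pulls it in tightest. Nuclear charges: Si⁴⁺ (Z=14), Na⁺ (Z=11). Highest Z is smallest.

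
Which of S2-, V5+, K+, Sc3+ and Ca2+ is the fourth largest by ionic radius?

Each ion has 18 electrons. The ranking follows nuclear charge in reverse — greater Z gives a smaller radius. V5+ (Z=23), Sc3+ (Z=21), Ca2+ (Z=20), K+ (Z=19), S2- (Z=16).
That gives V5+ < Sc3+ < Ca2+ < K+ < S2-. From the largest end, number 4 is Sc3+.

Sc3+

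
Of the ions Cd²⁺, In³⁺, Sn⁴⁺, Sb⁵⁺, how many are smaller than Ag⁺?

Each ion has 46 electrons. The ranking follows nuclear charge in reverse — greater Z gives a smaller radius. Sb⁵⁺ (Z=51), Sn⁴⁺ (Z=50), In³⁺ (Z=49), Cd²⁺ (Z=48), Ag⁺ (Z=47).
Placing each against Ag⁺: smaller — Sb⁵⁺, Sn⁴⁺, In³⁺, Cd²⁺; larger — none. That's 4.

4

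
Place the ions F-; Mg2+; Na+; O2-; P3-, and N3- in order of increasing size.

Mg2+ < Na+ < F- < O2- < N3- < P3-

Mg2+ has 10 e⁻ (Z=12), Na+ has 10 e⁻ (Z=11), F- has 10 e⁻ (Z=9), O2- has 10 e⁻ (Z=8), N3- has 10 e⁻ (Z=7), P3- has 18 e⁻ (Z=15). Mg2+ < Na+ (isoelectronic, higher Z=12 is smaller); Na+ < F- (both 10 e⁻, Z=11>9); F- < O2- (isoelectronic, higher Z=9 is smaller); O2- < N3- (both 10 e⁻, Z=8>7); N3- < P3- (same group, period 2 vs 3).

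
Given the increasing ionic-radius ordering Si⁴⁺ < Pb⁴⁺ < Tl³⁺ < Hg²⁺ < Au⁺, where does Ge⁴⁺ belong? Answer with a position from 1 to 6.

2

First list Z and electron count for each: Si⁴⁺ has 10 e⁻ (Z=14), Ge⁴⁺ has 28 e⁻ (Z=32), Pb⁴⁺ has 78 e⁻ (Z=82), Tl³⁺ has 78 e⁻ (Z=81), Hg²⁺ has 78 e⁻ (Z=80), Au⁺ has 78 e⁻ (Z=79). Si⁴⁺ < Ge⁴⁺ (same group, 1 shell fewer); Ge⁴⁺ < Pb⁴⁺ (same group, 2 shells fewer); Pb⁴⁺ < Tl³⁺ (both 78 e⁻, Z=82>81); Tl³⁺ < Hg²⁺ (both 78 e⁻, Z=81>80); Hg²⁺ < Au⁺ (isoelectronic, higher Z=80 is smaller).
With Ge⁴⁺ included the full order is Si⁴⁺ < Ge⁴⁺ < Pb⁴⁺ < Tl³⁺ < Hg²⁺ < Au⁺, so it takes position 2.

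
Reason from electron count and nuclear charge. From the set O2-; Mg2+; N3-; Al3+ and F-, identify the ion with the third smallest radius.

Each ion has 10 electrons. The ranking follows nuclear charge in reverse — greater Z gives a smaller radius. Al3+ (Z=13), Mg2+ (Z=12), F- (Z=9), O2- (Z=8), N3- (Z=7).
Ordering: Al3+ < Mg2+ < F- < O2- < N3-. The third smallest is F-.

F-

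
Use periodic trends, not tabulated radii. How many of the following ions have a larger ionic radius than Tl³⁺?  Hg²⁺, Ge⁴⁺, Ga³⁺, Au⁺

First list Z and electron count for each: Ge⁴⁺ (Z=32, 28 e⁻), Ga³⁺ (Z=31, 28 e⁻), Tl³⁺ (Z=81, 78 e⁻), Hg²⁺ (Z=80, 78 e⁻), Au⁺ (Z=79, 78 e⁻). Ge⁴⁺ < Ga³⁺ (both 28 e⁻, Z=32>31); Ga³⁺ < Tl³⁺ (same group, period 4 vs 6); Tl³⁺ < Hg²⁺ (isoelectronic, higher Z=81 is smaller); Hg²⁺ < Au⁺ (both 78 e⁻, Z=80>79).
Relative to Tl³⁺, the ions that are larger are Hg²⁺, Au⁺. That's 2.

2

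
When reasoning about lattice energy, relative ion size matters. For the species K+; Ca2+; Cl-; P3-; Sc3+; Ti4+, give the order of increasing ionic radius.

Ti4+ < Sc3+ < Ca2+ < K+ < Cl- < P3-

Each ion has 18 electrons. The ranking follows nuclear charge in reverse — greater Z gives a smaller radius. Ti4+ (Z=22), Sc3+ (Z=21), Ca2+ (Z=20), K+ (Z=19), Cl- (Z=17), P3- (Z=15).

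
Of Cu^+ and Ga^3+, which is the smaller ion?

Ga^3+

Isoelectronic series (28 e⁻ each). Size is set by nuclear charge: more protons means a smaller ion. Ga^3+ (Z=31), Cu^+ (Z=29).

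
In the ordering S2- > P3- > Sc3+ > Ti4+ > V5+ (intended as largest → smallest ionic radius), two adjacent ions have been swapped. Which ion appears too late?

P3-

Compare adjacent ions: they are isoelectronic (18 e⁻) and S has more protons than P (16 vs 15), making S2- smaller — yet in this decreasing list S2- sits before P3-. Nothing else is reversed, so P3- should move one place to the left.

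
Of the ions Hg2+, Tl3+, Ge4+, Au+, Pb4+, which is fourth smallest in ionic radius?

Hg2+

First list Z and electron count for each: Ge4+: 28 e⁻, Z=32, Pb4+: 78 e⁻, Z=82, Tl3+: 78 e⁻, Z=81, Hg2+: 78 e⁻, Z=80, Au+: 78 e⁻, Z=79. Ge4+ < Pb4+ (same group, 2 shells fewer); Pb4+ < Tl3+ (isoelectronic, higher Z=82 is smaller); Tl3+ < Hg2+ (both 78 e⁻, Z=81>80); Hg2+ < Au+ (both 78 e⁻, Z=80>79).
Full ascending order: Ge4+ < Pb4+ < Tl3+ < Hg2+ < Au+. Counting from the smallest, position 4 is Hg2+.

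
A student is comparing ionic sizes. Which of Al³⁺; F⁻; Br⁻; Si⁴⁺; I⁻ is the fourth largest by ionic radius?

Electron counts and nuclear charges: Si⁴⁺ (Z=14, 10 e⁻), Al³⁺ (Z=13, 10 e⁻), F⁻ (Z=9, 10 e⁻), Br⁻ (Z=35, 36 e⁻), I⁻ (Z=53, 54 e⁻). Si⁴⁺ < Al³⁺ (both 10 e⁻, Z=14>13); Al³⁺ < F⁻ (both 10 e⁻, Z=13>9); F⁻ < Br⁻ (same group, 2 shells fewer); Br⁻ < I⁻ (same group, 1 shell fewer).
Ordering: Si⁴⁺ < Al³⁺ < F⁻ < Br⁻ < I⁻. The fourth largest is Al³⁺.

Al³⁺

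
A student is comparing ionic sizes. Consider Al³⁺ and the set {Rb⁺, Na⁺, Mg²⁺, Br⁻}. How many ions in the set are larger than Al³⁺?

4

Work out protons and electrons: Al³⁺ (Z=13, 10 e⁻), Mg²⁺ (Z=12, 10 e⁻), Na⁺ (Z=11, 10 e⁻), Rb⁺ (Z=37, 36 e⁻), Br⁻ (Z=35, 36 e⁻). Al³⁺ < Mg²⁺ (both 10 e⁻, Z=13>12); Mg²⁺ < Na⁺ (isoelectronic, higher Z=12 is smaller); Na⁺ < Rb⁺ (same group, period 3 vs 5); Rb⁺ < Br⁻ (isoelectronic, higher Z=37 is smaller).
Overall: Al³⁺ < Mg²⁺ < Na⁺ < Rb⁺ < Br⁻. Al³⁺ has 0 below it and 4 above. Count: 4.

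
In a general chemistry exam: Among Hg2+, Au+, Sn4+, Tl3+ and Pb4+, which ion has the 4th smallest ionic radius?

Work out protons and electrons: Sn4+: 46 e⁻, Z=50, Pb4+: 78 e⁻, Z=82, Tl3+: 78 e⁻, Z=81, Hg2+: 78 e⁻, Z=80, Au+: 78 e⁻, Z=79. Sn4+ < Pb4+ (same group, 1 shell fewer); Pb4+ < Tl3+ (both 78 e⁻, Z=82>81); Tl3+ < Hg2+ (both 78 e⁻, Z=81>80); Hg2+ < Au+ (isoelectronic, higher Z=80 is smaller).
That gives Sn4+ < Pb4+ < Tl3+ < Hg2+ < Au+. From the smallest end, number 4 is Hg2+.

Hg2+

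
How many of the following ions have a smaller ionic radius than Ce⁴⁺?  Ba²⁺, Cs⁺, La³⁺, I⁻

0

Each ion has 54 electrons. The ranking follows nuclear charge in reverse — greater Z gives a smaller radius. Ce⁴⁺ (Z=58), La³⁺ (Z=57), Ba²⁺ (Z=56), Cs⁺ (Z=55), I⁻ (Z=53).
Overall: Ce⁴⁺ < La³⁺ < Ba²⁺ < Cs⁺ < I⁻. Ce⁴⁺ has 0 below it and 4 above. Count: 0.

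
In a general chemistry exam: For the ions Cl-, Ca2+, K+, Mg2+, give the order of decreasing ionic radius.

Cl- > K+ > Ca2+ > Mg2+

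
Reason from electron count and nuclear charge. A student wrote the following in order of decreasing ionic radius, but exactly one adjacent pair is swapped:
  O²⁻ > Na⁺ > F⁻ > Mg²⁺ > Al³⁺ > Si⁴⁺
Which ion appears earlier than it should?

Na⁺

The pair Na⁺, F⁻ is the wrong way round — Na⁺ and F⁻ share 10 electrons; the higher nuclear charge on Na (Z=11) contracts it more, so Na⁺ < F⁻. All other adjacent pairs agree with periodic trends, so Na⁺ is the misplaced ion.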